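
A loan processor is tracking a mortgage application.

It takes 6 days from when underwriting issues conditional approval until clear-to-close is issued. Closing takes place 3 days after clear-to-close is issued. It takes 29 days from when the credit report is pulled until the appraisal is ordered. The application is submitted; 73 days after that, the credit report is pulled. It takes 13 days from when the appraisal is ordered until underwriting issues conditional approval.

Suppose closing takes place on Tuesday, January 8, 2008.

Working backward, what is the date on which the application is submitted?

Thursday, September 6, 2007

Closing takes place: Jan 8, 2008.
Clear-to-close is issued: Jan 8, 2008 − 3 days = Jan 5, 2008.
Underwriting issues conditional approval: Jan 5, 2008 − 6 days = Dec 30, 2007.
The appraisal is ordered: Dec 30, 2007 − 13 days = Dec 17, 2007.
The credit report is pulled: Dec 17, 2007 − 29 days = Nov 18, 2007.
The application is submitted: Nov 18, 2007 − 73 days = Sep 6, 2007.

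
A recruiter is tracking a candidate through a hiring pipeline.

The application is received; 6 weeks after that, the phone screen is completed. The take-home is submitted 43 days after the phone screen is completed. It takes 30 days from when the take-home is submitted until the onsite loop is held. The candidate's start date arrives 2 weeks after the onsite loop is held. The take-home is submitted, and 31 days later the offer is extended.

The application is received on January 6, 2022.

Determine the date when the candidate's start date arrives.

The application is received: Jan 6, 2022.
The phone screen is completed: Jan 6, 2022 + 6 weeks = Feb 17, 2022.
The take-home is submitted: Feb 17, 2022 + 43 days = Apr 1, 2022.
The onsite loop is held: Apr 1, 2022 + 30 days = May 1, 2022.
The candidate's start date arrives: May 1, 2022 + 2 weeks = May 15, 2022.

May 15, 2022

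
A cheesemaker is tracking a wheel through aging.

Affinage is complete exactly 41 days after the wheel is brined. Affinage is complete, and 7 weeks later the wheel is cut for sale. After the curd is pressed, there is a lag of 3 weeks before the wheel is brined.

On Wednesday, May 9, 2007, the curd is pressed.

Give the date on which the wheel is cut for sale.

Tuesday, August 28, 2007

The curd is pressed: May 9, 2007.
The wheel is brined: May 9, 2007 + 3 weeks = May 30, 2007.
Affinage is complete: May 30, 2007 + 41 days = Jul 10, 2007.
The wheel is cut for sale: Jul 10, 2007 + 7 weeks = Aug 28, 2007.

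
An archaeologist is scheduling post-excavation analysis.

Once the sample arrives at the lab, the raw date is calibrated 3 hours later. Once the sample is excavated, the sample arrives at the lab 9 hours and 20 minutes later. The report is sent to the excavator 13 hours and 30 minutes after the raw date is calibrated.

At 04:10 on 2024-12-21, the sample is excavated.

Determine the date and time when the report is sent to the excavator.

The sample is excavated: 04:10 Dec 21, 2024.
The sample arrives at the lab: 04:10 Dec 21, 2024 + 9h20m = 13:30 Dec 21, 2024.
The raw date is calibrated: 13:30 Dec 21, 2024 + 3h = 16:30 Dec 21, 2024.
The report is sent to the excavator: 16:30 Dec 21, 2024 + 13h30m = 06:00 Dec 22, 2024.

06:00 on 2024-12-22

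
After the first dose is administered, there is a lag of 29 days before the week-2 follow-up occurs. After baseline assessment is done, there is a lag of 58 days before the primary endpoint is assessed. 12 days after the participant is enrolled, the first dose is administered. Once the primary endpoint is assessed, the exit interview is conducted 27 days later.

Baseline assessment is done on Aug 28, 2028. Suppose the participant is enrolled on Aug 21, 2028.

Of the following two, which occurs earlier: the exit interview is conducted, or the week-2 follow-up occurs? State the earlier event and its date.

The week-2 follow-up occurs — Oct 1, 2028

Baseline assessment is done: Aug 28, 2028.
The primary endpoint is assessed: Aug 28, 2028 + 58 days = Oct 25, 2028.
The exit interview is conducted: Oct 25, 2028 + 27 days = Nov 21, 2028.
The participant is enrolled: Aug 21, 2028.
The first dose is administered: Aug 21, 2028 + 12 days = Sep 2, 2028.
The week-2 follow-up occurs: Sep 2, 2028 + 29 days = Oct 1, 2028.
Comparing: the exit interview is conducted on Nov 21, 2028 vs the week-2 follow-up occurs on Oct 1, 2028. Earlier: the week-2 follow-up occurs.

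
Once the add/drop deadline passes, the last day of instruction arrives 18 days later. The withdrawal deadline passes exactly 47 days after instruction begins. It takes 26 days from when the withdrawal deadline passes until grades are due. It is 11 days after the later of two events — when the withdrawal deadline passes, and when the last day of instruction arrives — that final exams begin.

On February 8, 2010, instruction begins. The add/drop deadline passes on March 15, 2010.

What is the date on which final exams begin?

Instruction begins: Feb 8, 2010.
The withdrawal deadline passes: Feb 8, 2010 + 47 days = Mar 27, 2010.
The add/drop deadline passes: Mar 15, 2010.
The last day of instruction arrives: Mar 15, 2010 + 18 days = Apr 2, 2010.
Both prerequisites met — the withdrawal deadline passes (Mar 27, 2010), the last day of instruction arrives (Apr 2, 2010); the later is Apr 2, 2010.
Final exams begin: Apr 2, 2010 + 11 days = Apr 13, 2010.

April 13, 2010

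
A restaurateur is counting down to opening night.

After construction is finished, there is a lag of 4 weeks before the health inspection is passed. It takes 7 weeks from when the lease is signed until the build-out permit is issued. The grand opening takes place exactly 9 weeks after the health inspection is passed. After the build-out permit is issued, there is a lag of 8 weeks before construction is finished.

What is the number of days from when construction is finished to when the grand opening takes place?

Causal path: construction is finished → the health inspection is passed → the grand opening takes place.
Total delay along the path: 4 + 9 weeks = 13 weeks = 91 days.

91 days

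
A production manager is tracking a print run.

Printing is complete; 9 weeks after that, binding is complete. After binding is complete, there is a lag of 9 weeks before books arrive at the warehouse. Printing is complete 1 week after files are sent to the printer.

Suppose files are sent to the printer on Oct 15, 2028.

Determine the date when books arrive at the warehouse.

Feb 25, 2029

Files are sent to the printer: Oct 15, 2028.
Printing is complete: Oct 15, 2028 + 1 week = Oct 22, 2028.
Binding is complete: Oct 22, 2028 + 9 weeks = Dec 24, 2028.
Books arrive at the warehouse: Dec 24, 2028 + 9 weeks = Feb 25, 2029.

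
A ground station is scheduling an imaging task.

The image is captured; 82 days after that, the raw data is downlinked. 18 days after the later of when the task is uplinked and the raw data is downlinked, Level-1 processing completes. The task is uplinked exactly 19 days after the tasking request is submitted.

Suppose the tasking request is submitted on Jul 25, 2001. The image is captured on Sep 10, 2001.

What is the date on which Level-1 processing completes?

The tasking request is submitted: Jul 25, 2001.
The task is uplinked: Jul 25, 2001 + 19 days = Aug 13, 2001.
The image is captured: Sep 10, 2001.
The raw data is downlinked: Sep 10, 2001 + 82 days = Dec 1, 2001.
Both prerequisites met — the task is uplinked (Aug 13, 2001), the raw data is downlinked (Dec 1, 2001); the later is Dec 1, 2001.
Level-1 processing completes: Dec 1, 2001 + 18 days = Dec 19, 2001.

Dec 19, 2001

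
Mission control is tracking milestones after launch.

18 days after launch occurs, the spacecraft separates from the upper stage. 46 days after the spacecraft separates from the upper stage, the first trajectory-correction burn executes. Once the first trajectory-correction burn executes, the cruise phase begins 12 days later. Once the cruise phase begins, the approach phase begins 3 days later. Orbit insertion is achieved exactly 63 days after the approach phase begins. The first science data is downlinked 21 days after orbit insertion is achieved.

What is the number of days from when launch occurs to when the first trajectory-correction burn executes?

Causal path: launch occurs → the spacecraft separates from the upper stage → the first trajectory-correction burn executes.
Total delay along the path: 18 + 46 = 64 days.

64 days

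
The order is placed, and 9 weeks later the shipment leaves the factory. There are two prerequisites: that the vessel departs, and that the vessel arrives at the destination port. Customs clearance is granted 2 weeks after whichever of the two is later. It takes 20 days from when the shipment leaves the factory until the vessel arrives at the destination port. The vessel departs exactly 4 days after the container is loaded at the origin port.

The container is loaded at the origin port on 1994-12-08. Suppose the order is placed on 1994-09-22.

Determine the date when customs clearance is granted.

1994-12-28

The container is loaded at the origin port: Dec 8, 1994.
The vessel departs: Dec 8, 1994 + 4 days = Dec 12, 1994.
The order is placed: Sep 22, 1994.
The shipment leaves the factory: Sep 22, 1994 + 9 weeks = Nov 24, 1994.
The vessel arrives at the destination port: Nov 24, 1994 + 20 days = Dec 14, 1994.
Both prerequisites met — the vessel departs (Dec 12, 1994), the vessel arrives at the destination port (Dec 14, 1994); the later is Dec 14, 1994.
Customs clearance is granted: Dec 14, 1994 + 2 weeks = Dec 28, 1994.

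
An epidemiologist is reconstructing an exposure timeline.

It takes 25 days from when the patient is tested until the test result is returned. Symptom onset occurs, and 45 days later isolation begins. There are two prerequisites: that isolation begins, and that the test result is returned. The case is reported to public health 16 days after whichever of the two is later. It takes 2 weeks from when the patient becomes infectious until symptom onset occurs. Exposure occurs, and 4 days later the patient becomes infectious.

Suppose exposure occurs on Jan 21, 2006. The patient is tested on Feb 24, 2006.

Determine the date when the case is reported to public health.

Exposure occurs: Jan 21, 2006.
The patient becomes infectious: Jan 21, 2006 + 4 days = Jan 25, 2006.
Symptom onset occurs: Jan 25, 2006 + 2 weeks = Feb 8, 2006.
Isolation begins: Feb 8, 2006 + 45 days = Mar 25, 2006.
The patient is tested: Feb 24, 2006.
The test result is returned: Feb 24, 2006 + 25 days = Mar 21, 2006.
Both prerequisites met — isolation begins (Mar 25, 2006), the test result is returned (Mar 21, 2006); the later is Mar 25, 2006.
The case is reported to public health: Mar 25, 2006 + 16 days = Apr 10, 2006.

Apr 10, 2006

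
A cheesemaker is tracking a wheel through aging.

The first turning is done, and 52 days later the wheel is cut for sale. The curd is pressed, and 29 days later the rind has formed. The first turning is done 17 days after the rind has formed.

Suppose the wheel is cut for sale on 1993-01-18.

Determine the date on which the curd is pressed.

1992-10-12

The wheel is cut for sale: Jan 18, 1993.
The first turning is done: Jan 18, 1993 − 52 days = Nov 27, 1992.
The rind has formed: Nov 27, 1992 − 17 days = Nov 10, 1992.
The curd is pressed: Nov 10, 1992 − 29 days = Oct 12, 1992.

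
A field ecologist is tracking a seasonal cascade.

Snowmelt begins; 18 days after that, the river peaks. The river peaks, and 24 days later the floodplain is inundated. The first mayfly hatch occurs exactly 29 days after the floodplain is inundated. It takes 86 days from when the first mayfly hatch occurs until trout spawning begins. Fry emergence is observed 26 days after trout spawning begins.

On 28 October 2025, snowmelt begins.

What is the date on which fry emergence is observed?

29 April 2026

Snowmelt begins: Oct 28, 2025.
The river peaks: Oct 28, 2025 + 18 days = Nov 15, 2025.
The floodplain is inundated: Nov 15, 2025 + 24 days = Dec 9, 2025.
The first mayfly hatch occurs: Dec 9, 2025 + 29 days = Jan 7, 2026.
Trout spawning begins: Jan 7, 2026 + 86 days = Apr 3, 2026.
Fry emergence is observed: Apr 3, 2026 + 26 days = Apr 29, 2026.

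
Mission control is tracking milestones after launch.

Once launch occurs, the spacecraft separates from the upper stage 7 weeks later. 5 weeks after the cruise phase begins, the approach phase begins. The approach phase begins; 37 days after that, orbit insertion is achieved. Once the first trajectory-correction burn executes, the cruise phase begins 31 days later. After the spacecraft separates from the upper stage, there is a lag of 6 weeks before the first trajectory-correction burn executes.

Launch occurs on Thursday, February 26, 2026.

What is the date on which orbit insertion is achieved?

Tuesday, September 8, 2026

Launch occurs: Feb 26, 2026.
The spacecraft separates from the upper stage: Feb 26, 2026 + 7 weeks = Apr 16, 2026.
The first trajectory-correction burn executes: Apr 16, 2026 + 6 weeks = May 28, 2026.
The cruise phase begins: May 28, 2026 + 31 days = Jun 28, 2026.
The approach phase begins: Jun 28, 2026 + 5 weeks = Aug 2, 2026.
Orbit insertion is achieved: Aug 2, 2026 + 37 days = Sep 8, 2026.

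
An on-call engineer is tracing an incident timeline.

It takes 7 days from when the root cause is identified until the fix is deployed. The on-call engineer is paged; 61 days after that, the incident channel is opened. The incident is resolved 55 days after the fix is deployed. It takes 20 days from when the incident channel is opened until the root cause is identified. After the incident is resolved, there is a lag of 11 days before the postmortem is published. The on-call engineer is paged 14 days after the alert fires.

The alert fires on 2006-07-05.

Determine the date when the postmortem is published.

2006-12-20

The alert fires: Jul 5, 2006.
The on-call engineer is paged: Jul 5, 2006 + 14 days = Jul 19, 2006.
The incident channel is opened: Jul 19, 2006 + 61 days = Sep 18, 2006.
The root cause is identified: Sep 18, 2006 + 20 days = Oct 8, 2006.
The fix is deployed: Oct 8, 2006 + 7 days = Oct 15, 2006.
The incident is resolved: Oct 15, 2006 + 55 days = Dec 9, 2006.
The postmortem is published: Dec 9, 2006 + 11 days = Dec 20, 2006.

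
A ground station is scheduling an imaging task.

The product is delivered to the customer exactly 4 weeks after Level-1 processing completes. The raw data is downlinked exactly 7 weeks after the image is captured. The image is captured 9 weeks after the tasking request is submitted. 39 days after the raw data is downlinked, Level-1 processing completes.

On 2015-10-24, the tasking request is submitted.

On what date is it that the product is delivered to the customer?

The tasking request is submitted: Oct 24, 2015.
The image is captured: Oct 24, 2015 + 9 weeks = Dec 26, 2015.
The raw data is downlinked: Dec 26, 2015 + 7 weeks = Feb 13, 2016.
Level-1 processing completes: Feb 13, 2016 + 39 days = Mar 23, 2016.
The product is delivered to the customer: Mar 23, 2016 + 4 weeks = Apr 20, 2016.

2016-04-20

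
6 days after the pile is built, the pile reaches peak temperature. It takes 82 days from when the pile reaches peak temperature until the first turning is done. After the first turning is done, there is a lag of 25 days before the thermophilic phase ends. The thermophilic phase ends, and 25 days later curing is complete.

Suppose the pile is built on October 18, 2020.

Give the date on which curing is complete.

The pile is built: Oct 18, 2020.
The pile reaches peak temperature: Oct 18, 2020 + 6 days = Oct 24, 2020.
The first turning is done: Oct 24, 2020 + 82 days = Jan 14, 2021.
The thermophilic phase ends: Jan 14, 2021 + 25 days = Feb 8, 2021.
Curing is complete: Feb 8, 2021 + 25 days = Mar 5, 2021.

March 5, 2021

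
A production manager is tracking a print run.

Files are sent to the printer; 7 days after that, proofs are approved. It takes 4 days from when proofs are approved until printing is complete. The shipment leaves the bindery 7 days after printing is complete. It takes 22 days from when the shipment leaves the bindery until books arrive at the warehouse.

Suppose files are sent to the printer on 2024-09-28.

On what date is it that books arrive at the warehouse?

Files are sent to the printer: Sep 28, 2024.
Proofs are approved: Sep 28, 2024 + 7 days = Oct 5, 2024.
Printing is complete: Oct 5, 2024 + 4 days = Oct 9, 2024.
The shipment leaves the bindery: Oct 9, 2024 + 7 days = Oct 16, 2024.
Books arrive at the warehouse: Oct 16, 2024 + 22 days = Nov 7, 2024.

2024-11-07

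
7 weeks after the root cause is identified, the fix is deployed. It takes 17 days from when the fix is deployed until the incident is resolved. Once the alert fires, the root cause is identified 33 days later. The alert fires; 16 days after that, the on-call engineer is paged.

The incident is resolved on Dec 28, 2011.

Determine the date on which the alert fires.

The incident is resolved: Dec 28, 2011.
The fix is deployed: Dec 28, 2011 − 17 days = Dec 11, 2011.
The root cause is identified: Dec 11, 2011 − 7 weeks = Oct 23, 2011.
The alert fires: Oct 23, 2011 − 33 days = Sep 20, 2011.

Sep 20, 2011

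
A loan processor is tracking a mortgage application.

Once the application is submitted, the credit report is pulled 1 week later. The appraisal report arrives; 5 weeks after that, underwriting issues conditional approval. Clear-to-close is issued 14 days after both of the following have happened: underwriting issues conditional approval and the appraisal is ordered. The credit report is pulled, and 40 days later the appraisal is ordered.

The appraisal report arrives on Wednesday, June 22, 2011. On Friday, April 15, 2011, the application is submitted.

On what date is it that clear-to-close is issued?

Wednesday, August 10, 2011

The appraisal report arrives: Jun 22, 2011.
Underwriting issues conditional approval: Jun 22, 2011 + 5 weeks = Jul 27, 2011.
The application is submitted: Apr 15, 2011.
The credit report is pulled: Apr 15, 2011 + 1 week = Apr 22, 2011.
The appraisal is ordered: Apr 22, 2011 + 40 days = Jun 1, 2011.
Both prerequisites met — underwriting issues conditional approval (Jul 27, 2011), the appraisal is ordered (Jun 1, 2011); the later is Jul 27, 2011.
Clear-to-close is issued: Jul 27, 2011 + 14 days = Aug 10, 2011.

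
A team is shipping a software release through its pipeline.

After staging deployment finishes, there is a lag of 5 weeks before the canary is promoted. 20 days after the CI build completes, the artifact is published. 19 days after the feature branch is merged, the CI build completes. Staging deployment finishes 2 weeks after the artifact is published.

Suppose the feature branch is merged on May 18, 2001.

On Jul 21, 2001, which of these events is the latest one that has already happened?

The feature branch is merged: May 18, 2001.
The CI build completes: May 18, 2001 + 19 days = Jun 6, 2001.
The artifact is published: Jun 6, 2001 + 20 days = Jun 26, 2001.
Staging deployment finishes: Jun 26, 2001 + 2 weeks = Jul 10, 2001.
The canary is promoted: Jul 10, 2001 + 5 weeks = Aug 14, 2001.
Jul 21, 2001 falls between when staging deployment finishes (Jul 10, 2001) and when the canary is promoted (Aug 14, 2001).

Staging deployment finishes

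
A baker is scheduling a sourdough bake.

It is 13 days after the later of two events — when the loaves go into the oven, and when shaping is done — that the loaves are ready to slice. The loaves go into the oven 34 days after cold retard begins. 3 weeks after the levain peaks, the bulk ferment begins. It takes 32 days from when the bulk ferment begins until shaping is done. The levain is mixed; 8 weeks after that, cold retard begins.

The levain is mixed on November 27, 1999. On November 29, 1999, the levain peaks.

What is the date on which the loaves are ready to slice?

March 9, 2000

The levain is mixed: Nov 27, 1999.
Cold retard begins: Nov 27, 1999 + 8 weeks = Jan 22, 2000.
The loaves go into the oven: Jan 22, 2000 + 34 days = Feb 25, 2000.
The levain peaks: Nov 29, 1999.
The bulk ferment begins: Nov 29, 1999 + 3 weeks = Dec 20, 1999.
Shaping is done: Dec 20, 1999 + 32 days = Jan 21, 2000.
Both prerequisites met — the loaves go into the oven (Feb 25, 2000), shaping is done (Jan 21, 2000); the later is Feb 25, 2000.
The loaves are ready to slice: Feb 25, 2000 + 13 days = Mar 9, 2000.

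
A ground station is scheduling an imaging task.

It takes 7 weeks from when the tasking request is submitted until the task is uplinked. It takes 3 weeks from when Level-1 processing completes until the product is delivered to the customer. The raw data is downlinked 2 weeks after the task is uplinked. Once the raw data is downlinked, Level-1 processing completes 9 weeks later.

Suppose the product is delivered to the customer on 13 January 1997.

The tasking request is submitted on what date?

19 August 1996

The product is delivered to the customer: Jan 13, 1997.
Level-1 processing completes: Jan 13, 1997 − 3 weeks = Dec 23, 1996.
The raw data is downlinked: Dec 23, 1996 − 9 weeks = Oct 21, 1996.
The task is uplinked: Oct 21, 1996 − 2 weeks = Oct 7, 1996.
The tasking request is submitted: Oct 7, 1996 − 7 weeks = Aug 19, 1996.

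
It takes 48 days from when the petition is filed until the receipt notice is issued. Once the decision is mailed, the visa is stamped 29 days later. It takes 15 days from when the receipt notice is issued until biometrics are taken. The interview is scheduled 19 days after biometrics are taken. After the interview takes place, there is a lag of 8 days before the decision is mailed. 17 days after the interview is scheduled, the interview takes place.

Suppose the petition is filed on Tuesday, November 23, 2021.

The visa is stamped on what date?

The petition is filed: Nov 23, 2021.
The receipt notice is issued: Nov 23, 2021 + 48 days = Jan 10, 2022.
Biometrics are taken: Jan 10, 2022 + 15 days = Jan 25, 2022.
The interview is scheduled: Jan 25, 2022 + 19 days = Feb 13, 2022.
The interview takes place: Feb 13, 2022 + 17 days = Mar 2, 2022.
The decision is mailed: Mar 2, 2022 + 8 days = Mar 10, 2022.
The visa is stamped: Mar 10, 2022 + 29 days = Apr 8, 2022.

Friday, April 8, 2022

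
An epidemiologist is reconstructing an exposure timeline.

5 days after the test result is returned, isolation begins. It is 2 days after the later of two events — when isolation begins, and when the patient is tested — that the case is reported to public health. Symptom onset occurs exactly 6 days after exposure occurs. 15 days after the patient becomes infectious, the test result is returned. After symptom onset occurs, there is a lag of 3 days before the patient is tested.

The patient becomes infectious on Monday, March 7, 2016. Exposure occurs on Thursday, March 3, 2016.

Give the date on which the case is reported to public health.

The patient becomes infectious: Mar 7, 2016.
The test result is returned: Mar 7, 2016 + 15 days = Mar 22, 2016.
Isolation begins: Mar 22, 2016 + 5 days = Mar 27, 2016.
Exposure occurs: Mar 3, 2016.
Symptom onset occurs: Mar 3, 2016 + 6 days = Mar 9, 2016.
The patient is tested: Mar 9, 2016 + 3 days = Mar 12, 2016.
Both prerequisites met — isolation begins (Mar 27, 2016), the patient is tested (Mar 12, 2016); the later is Mar 27, 2016.
The case is reported to public health: Mar 27, 2016 + 2 days = Mar 29, 2016.

Tuesday, March 29, 2016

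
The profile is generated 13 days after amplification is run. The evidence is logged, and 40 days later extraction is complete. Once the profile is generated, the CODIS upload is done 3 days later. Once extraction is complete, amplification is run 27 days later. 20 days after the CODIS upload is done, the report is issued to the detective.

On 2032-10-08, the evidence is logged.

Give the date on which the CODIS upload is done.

The evidence is logged: Oct 8, 2032.
Extraction is complete: Oct 8, 2032 + 40 days = Nov 17, 2032.
Amplification is run: Nov 17, 2032 + 27 days = Dec 14, 2032.
The profile is generated: Dec 14, 2032 + 13 days = Dec 27, 2032.
The CODIS upload is done: Dec 27, 2032 + 3 days = Dec 30, 2032.

2032-12-30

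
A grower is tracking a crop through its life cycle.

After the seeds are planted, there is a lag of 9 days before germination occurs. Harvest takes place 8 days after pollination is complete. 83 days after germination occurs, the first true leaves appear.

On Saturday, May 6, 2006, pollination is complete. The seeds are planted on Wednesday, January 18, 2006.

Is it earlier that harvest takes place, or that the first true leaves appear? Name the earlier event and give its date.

Pollination is complete: May 6, 2006.
Harvest takes place: May 6, 2006 + 8 days = May 14, 2006.
The seeds are planted: Jan 18, 2006.
Germination occurs: Jan 18, 2006 + 9 days = Jan 27, 2006.
The first true leaves appear: Jan 27, 2006 + 83 days = Apr 20, 2006.
Comparing: harvest takes place on May 14, 2006 vs the first true leaves appear on Apr 20, 2006. Earlier: the first true leaves appear.

The first true leaves appear — Thursday, April 20, 2006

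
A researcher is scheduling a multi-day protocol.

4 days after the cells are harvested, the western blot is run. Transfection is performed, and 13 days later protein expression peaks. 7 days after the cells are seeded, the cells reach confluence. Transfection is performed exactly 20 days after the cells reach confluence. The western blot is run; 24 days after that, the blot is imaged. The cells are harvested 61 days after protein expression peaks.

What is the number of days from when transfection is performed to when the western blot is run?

Causal path: transfection is performed → protein expression peaks → the cells are harvested → the western blot is run.
Total delay along the path: 13 + 61 + 4 = 78 days.

78 days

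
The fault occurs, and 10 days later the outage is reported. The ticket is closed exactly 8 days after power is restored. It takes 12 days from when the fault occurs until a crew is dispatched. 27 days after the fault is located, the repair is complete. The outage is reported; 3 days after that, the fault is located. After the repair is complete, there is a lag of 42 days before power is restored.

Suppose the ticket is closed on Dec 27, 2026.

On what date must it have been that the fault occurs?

The ticket is closed: Dec 27, 2026.
Power is restored: Dec 27, 2026 − 8 days = Dec 19, 2026.
The repair is complete: Dec 19, 2026 − 42 days = Nov 7, 2026.
The fault is located: Nov 7, 2026 − 27 days = Oct 11, 2026.
The outage is reported: Oct 11, 2026 − 3 days = Oct 8, 2026.
The fault occurs: Oct 8, 2026 − 10 days = Sep 28, 2026.

Sep 28, 2026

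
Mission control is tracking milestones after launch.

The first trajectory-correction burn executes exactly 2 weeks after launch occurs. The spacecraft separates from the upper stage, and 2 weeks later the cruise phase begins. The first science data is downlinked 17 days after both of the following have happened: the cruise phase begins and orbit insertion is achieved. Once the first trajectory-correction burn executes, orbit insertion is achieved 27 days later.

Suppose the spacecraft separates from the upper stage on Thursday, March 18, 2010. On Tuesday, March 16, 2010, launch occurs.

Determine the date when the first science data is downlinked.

Thursday, May 13, 2010

The spacecraft separates from the upper stage: Mar 18, 2010.
The cruise phase begins: Mar 18, 2010 + 2 weeks = Apr 1, 2010.
Launch occurs: Mar 16, 2010.
The first trajectory-correction burn executes: Mar 16, 2010 + 2 weeks = Mar 30, 2010.
Orbit insertion is achieved: Mar 30, 2010 + 27 days = Apr 26, 2010.
Both prerequisites met — the cruise phase begins (Apr 1, 2010), orbit insertion is achieved (Apr 26, 2010); the later is Apr 26, 2010.
The first science data is downlinked: Apr 26, 2010 + 17 days = May 13, 2010.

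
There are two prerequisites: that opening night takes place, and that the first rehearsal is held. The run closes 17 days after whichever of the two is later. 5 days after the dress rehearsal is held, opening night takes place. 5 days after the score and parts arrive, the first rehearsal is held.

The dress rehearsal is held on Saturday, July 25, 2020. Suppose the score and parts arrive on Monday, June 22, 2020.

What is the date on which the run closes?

Sunday, August 16, 2020

The dress rehearsal is held: Jul 25, 2020.
Opening night takes place: Jul 25, 2020 + 5 days = Jul 30, 2020.
The score and parts arrive: Jun 22, 2020.
The first rehearsal is held: Jun 22, 2020 + 5 days = Jun 27, 2020.
Both prerequisites met — opening night takes place (Jul 30, 2020), the first rehearsal is held (Jun 27, 2020); the later is Jul 30, 2020.
The run closes: Jul 30, 2020 + 17 days = Aug 16, 2020.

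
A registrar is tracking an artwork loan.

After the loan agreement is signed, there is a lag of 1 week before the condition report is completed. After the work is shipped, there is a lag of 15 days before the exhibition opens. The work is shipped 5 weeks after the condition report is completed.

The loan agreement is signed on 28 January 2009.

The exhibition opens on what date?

26 March 2009

The loan agreement is signed: Jan 28, 2009.
The condition report is completed: Jan 28, 2009 + 1 week = Feb 4, 2009.
The work is shipped: Feb 4, 2009 + 5 weeks = Mar 11, 2009.
The exhibition opens: Mar 11, 2009 + 15 days = Mar 26, 2009.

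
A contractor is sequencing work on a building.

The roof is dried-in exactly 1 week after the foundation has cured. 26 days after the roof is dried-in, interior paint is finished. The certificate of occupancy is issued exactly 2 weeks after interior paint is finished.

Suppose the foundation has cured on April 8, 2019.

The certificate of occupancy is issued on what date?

The foundation has cured: Apr 8, 2019.
The roof is dried-in: Apr 8, 2019 + 1 week = Apr 15, 2019.
Interior paint is finished: Apr 15, 2019 + 26 days = May 11, 2019.
The certificate of occupancy is issued: May 11, 2019 + 2 weeks = May 25, 2019.

May 25, 2019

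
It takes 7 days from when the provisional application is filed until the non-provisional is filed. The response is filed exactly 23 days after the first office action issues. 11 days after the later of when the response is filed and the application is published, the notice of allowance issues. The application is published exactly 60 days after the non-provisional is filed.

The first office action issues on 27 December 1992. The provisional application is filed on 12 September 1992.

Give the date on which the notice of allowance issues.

The first office action issues: Dec 27, 1992.
The response is filed: Dec 27, 1992 + 23 days = Jan 19, 1993.
The provisional application is filed: Sep 12, 1992.
The non-provisional is filed: Sep 12, 1992 + 7 days = Sep 19, 1992.
The application is published: Sep 19, 1992 + 60 days = Nov 18, 1992.
Both prerequisites met — the response is filed (Jan 19, 1993), the application is published (Nov 18, 1992); the later is Jan 19, 1993.
The notice of allowance issues: Jan 19, 1993 + 11 days = Jan 30, 1993.

30 January 1993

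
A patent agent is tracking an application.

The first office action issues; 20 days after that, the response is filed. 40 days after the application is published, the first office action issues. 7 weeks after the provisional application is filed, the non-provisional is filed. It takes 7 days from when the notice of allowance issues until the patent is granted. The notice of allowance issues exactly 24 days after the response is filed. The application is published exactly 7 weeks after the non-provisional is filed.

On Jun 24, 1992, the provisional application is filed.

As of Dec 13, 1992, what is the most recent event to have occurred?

The response is filed

The provisional application is filed: Jun 24, 1992.
The non-provisional is filed: Jun 24, 1992 + 7 weeks = Aug 12, 1992.
The application is published: Aug 12, 1992 + 7 weeks = Sep 30, 1992.
The first office action issues: Sep 30, 1992 + 40 days = Nov 9, 1992.
The response is filed: Nov 9, 1992 + 20 days = Nov 29, 1992.
The notice of allowance issues: Nov 29, 1992 + 24 days = Dec 23, 1992.
The patent is granted: Dec 23, 1992 + 7 days = Dec 30, 1992.
Dec 13, 1992 falls between when the response is filed (Nov 29, 1992) and when the notice of allowance issues (Dec 23, 1992).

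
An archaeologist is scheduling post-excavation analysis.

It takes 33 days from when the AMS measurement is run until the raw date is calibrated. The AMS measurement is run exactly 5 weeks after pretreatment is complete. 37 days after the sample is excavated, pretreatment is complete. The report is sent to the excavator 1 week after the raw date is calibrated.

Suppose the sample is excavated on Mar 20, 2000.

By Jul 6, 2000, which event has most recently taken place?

The raw date is calibrated

The sample is excavated: Mar 20, 2000.
Pretreatment is complete: Mar 20, 2000 + 37 days = Apr 26, 2000.
The AMS measurement is run: Apr 26, 2000 + 5 weeks = May 31, 2000.
The raw date is calibrated: May 31, 2000 + 33 days = Jul 3, 2000.
The report is sent to the excavator: Jul 3, 2000 + 1 week = Jul 10, 2000.
Jul 6, 2000 falls between when the raw date is calibrated (Jul 3, 2000) and when the report is sent to the excavator (Jul 10, 2000).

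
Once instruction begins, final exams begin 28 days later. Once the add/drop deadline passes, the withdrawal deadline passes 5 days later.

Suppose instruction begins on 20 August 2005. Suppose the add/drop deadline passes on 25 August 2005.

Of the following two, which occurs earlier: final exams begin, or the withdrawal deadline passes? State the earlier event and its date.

The withdrawal deadline passes — 30 August 2005

Instruction begins: Aug 20, 2005.
Final exams begin: Aug 20, 2005 + 28 days = Sep 17, 2005.
The add/drop deadline passes: Aug 25, 2005.
The withdrawal deadline passes: Aug 25, 2005 + 5 days = Aug 30, 2005.
Comparing: final exams begin on Sep 17, 2005 vs the withdrawal deadline passes on Aug 30, 2005. Earlier: the withdrawal deadline passes.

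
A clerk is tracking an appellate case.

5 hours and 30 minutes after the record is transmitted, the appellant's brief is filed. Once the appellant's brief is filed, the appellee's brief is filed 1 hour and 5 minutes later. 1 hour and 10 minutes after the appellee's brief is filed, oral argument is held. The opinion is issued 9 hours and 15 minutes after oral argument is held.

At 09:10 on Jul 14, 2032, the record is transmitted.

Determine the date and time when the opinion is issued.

The record is transmitted: 09:10 Jul 14, 2032.
The appellant's brief is filed: 09:10 Jul 14, 2032 + 5h30m = 14:40 Jul 14, 2032.
The appellee's brief is filed: 14:40 Jul 14, 2032 + 1h05m = 15:45 Jul 14, 2032.
Oral argument is held: 15:45 Jul 14, 2032 + 1h10m = 16:55 Jul 14, 2032.
The opinion is issued: 16:55 Jul 14, 2032 + 9h15m = 02:10 Jul 15, 2032.

02:10 on Jul 15, 2032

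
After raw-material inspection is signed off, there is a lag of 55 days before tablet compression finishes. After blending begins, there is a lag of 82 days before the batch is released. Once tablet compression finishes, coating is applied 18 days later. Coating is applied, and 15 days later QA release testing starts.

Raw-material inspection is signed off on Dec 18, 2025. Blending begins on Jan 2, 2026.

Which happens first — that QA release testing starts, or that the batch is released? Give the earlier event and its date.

QA release testing starts — Mar 16, 2026

Raw-material inspection is signed off: Dec 18, 2025.
Tablet compression finishes: Dec 18, 2025 + 55 days = Feb 11, 2026.
Coating is applied: Feb 11, 2026 + 18 days = Mar 1, 2026.
QA release testing starts: Mar 1, 2026 + 15 days = Mar 16, 2026.
Blending begins: Jan 2, 2026.
The batch is released: Jan 2, 2026 + 82 days = Mar 25, 2026.
Comparing: QA release testing starts on Mar 16, 2026 vs the batch is released on Mar 25, 2026. Earlier: QA release testing starts.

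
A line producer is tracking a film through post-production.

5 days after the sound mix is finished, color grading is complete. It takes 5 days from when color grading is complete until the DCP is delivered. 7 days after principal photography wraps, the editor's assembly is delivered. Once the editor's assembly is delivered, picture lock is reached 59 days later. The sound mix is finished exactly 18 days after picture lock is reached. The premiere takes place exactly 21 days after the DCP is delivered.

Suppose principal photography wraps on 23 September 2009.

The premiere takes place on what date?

Principal photography wraps: Sep 23, 2009.
The editor's assembly is delivered: Sep 23, 2009 + 7 days = Sep 30, 2009.
Picture lock is reached: Sep 30, 2009 + 59 days = Nov 28, 2009.
The sound mix is finished: Nov 28, 2009 + 18 days = Dec 16, 2009.
Color grading is complete: Dec 16, 2009 + 5 days = Dec 21, 2009.
The DCP is delivered: Dec 21, 2009 + 5 days = Dec 26, 2009.
The premiere takes place: Dec 26, 2009 + 21 days = Jan 16, 2010.

16 January 2010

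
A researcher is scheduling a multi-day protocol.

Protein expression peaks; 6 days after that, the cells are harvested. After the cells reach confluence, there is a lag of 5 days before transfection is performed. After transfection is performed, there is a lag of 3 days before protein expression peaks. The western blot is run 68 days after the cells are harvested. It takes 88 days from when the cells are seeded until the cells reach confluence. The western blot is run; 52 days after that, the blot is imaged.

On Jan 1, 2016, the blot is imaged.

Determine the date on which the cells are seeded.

The blot is imaged: Jan 1, 2016.
The western blot is run: Jan 1, 2016 − 52 days = Nov 10, 2015.
The cells are harvested: Nov 10, 2015 − 68 days = Sep 3, 2015.
Protein expression peaks: Sep 3, 2015 − 6 days = Aug 28, 2015.
Transfection is performed: Aug 28, 2015 − 3 days = Aug 25, 2015.
The cells reach confluence: Aug 25, 2015 − 5 days = Aug 20, 2015.
The cells are seeded: Aug 20, 2015 − 88 days = May 24, 2015.

May 24, 2015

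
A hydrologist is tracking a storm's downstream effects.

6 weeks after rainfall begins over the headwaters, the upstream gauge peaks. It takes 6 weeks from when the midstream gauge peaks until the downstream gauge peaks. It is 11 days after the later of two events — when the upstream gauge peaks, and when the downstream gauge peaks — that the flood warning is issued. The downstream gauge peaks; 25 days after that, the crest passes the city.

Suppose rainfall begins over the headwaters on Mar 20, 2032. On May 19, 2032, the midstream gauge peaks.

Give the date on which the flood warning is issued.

Rainfall begins over the headwaters: Mar 20, 2032.
The upstream gauge peaks: Mar 20, 2032 + 6 weeks = May 1, 2032.
The midstream gauge peaks: May 19, 2032.
The downstream gauge peaks: May 19, 2032 + 6 weeks = Jun 30, 2032.
Both prerequisites met — the upstream gauge peaks (May 1, 2032), the downstream gauge peaks (Jun 30, 2032); the later is Jun 30, 2032.
The flood warning is issued: Jun 30, 2032 + 11 days = Jul 11, 2032.

Jul 11, 2032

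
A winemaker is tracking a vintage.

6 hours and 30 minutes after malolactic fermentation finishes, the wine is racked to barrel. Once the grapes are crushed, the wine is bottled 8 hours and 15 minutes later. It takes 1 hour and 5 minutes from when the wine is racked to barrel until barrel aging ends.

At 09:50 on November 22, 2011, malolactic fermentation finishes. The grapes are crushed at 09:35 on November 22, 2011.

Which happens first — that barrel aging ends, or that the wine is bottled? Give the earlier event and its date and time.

Malolactic fermentation finishes: 09:50 Nov 22, 2011.
The wine is racked to barrel: 09:50 Nov 22, 2011 + 6h30m = 16:20 Nov 22, 2011.
Barrel aging ends: 16:20 Nov 22, 2011 + 1h05m = 17:25 Nov 22, 2011.
The grapes are crushed: 09:35 Nov 22, 2011.
The wine is bottled: 09:35 Nov 22, 2011 + 8h15m = 17:50 Nov 22, 2011.
Comparing: barrel aging ends at 17:25 Nov 22, 2011 vs the wine is bottled at 17:50 Nov 22, 2011. Earlier: barrel aging ends.

Barrel aging ends — 17:25 on November 22, 2011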